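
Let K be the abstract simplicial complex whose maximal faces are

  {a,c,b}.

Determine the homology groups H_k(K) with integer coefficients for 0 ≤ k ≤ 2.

Take the total order a < b < c on the vertex set. Then K (dimension 2) consists of the simplices:

  0-simplices (3): a, b, c
  1-simplices (3): ab, ac, bc
  2-simplices (1): abc

Hence C_0 ≅ Z^3, C_1 ≅ Z^3, C_2 ≅ Z^1.

Boundary ∂_1: C_1 → C_0 maps an edge to its endpoints' difference, ∂[p,q] = q − p. For instance
  ∂ab = b − a.
The 3×3 boundary matrix has rank 2 and Smith normal form diag(1,1).

∂_2: C_2 → C_1 maps a triangle to the signed sum of its edges. For instance
  ∂abc = bc − ac + ab.
This gives a 3×1 integer matrix of rank 1; reducing to Smith normal form yields diagonal entries (1).

Reading off H_k = ker ∂_k / im ∂_{k+1}:

  H_0: rank C_0 − rank ∂_1 = 3 − 2 = 1, and the invariant factors of ∂_1 are all 1, so H_0 = Z.
  H_1: rank ker ∂_1 − rank ∂_2 = (3 − 2) − 1 = 0, and the invariant factors of ∂_2 are all 1, so H_1 = 0.
  H_2: rank ker ∂_2 − rank ∂_3 = (1 − 1) − 0 = 0, and there is no ∂_3, so H_2 = 0.

H_0 = Z,  H_1 = 0,  H_2 = 0.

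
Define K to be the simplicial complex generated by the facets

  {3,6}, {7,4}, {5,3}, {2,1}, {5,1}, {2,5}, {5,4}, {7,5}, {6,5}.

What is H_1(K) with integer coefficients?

Take the total order 1 < 2 < 3 < 4 < 5 < 6 < 7 on the vertex set. Then K (dimension 1) consists of the simplices:

  0-simplices (7): [1], [2], [3], [4], [5], [6], [7]
  1-simplices (9): [1,2], [1,5], [2,5], [3,5], [3,6], [4,5], [4,7], [5,6], [5,7]

so the chain groups are C_0 ≅ Z^7, C_1 ≅ Z^9.

∂_1: C_1 → C_0 maps an edge to its endpoints' difference, ∂[p,q] = q − p. For instance
  ∂[3,5] = [5] − [3].
The 7×9 boundary matrix has rank 6 and Smith normal form diag(1,1,1,1,1,1).

Computing H_k = (kernel of ∂_k) / (image of ∂_{k+1}):

  H_1: rank ker ∂_1 − rank ∂_2 = (9 − 6) − 0 = 3, and there is no ∂_2, so H_1 ≅ Z^3.

(K is a triangulation of a wedge of 3 circles.)

H_1 ≅ Z^3.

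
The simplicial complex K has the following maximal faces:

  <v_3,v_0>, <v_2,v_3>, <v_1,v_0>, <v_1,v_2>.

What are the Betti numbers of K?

Take the total order v_0 < v_1 < v_2 < v_3 on the vertex set. Then K (dimension 1) consists of the simplices:

  0-simplices (4): [v_0], [v_1], [v_2], [v_3]
  1-simplices (4): [v_0,v_1], [v_0,v_3], [v_1,v_2], [v_2,v_3]

so the chain groups are C_0 ≅ Z^4, C_1 ≅ Z^4.

Boundary ∂_1: C_1 → C_0 is given by ∂[p,q] = [q] − [p]. For instance
  ∂[v_0,v_1] = [v_1] − [v_0].
As a 4×4 matrix over Z this has rank 3, with invariant factors (1,1,1).

Computing H_k = (kernel of ∂_k) / (image of ∂_{k+1}):

  H_0: rank C_0 − rank ∂_1 = 4 − 3 = 1, and the invariant factors of ∂_1 are all 1, so H_0 = Z.
  H_1: rank ker ∂_1 − rank ∂_2 = (4 − 3) − 0 = 1, and there is no ∂_2, so H_1 = Z.

Hence the Betti numbers are b_0 = 1, b_1 = 1.

b_0 = 1, b_1 = 1.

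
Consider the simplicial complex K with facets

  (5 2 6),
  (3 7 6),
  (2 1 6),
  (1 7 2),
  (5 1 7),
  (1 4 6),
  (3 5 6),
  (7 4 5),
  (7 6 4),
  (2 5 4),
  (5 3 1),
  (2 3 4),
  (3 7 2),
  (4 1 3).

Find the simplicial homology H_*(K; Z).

H_0 ≅ Z,  H_1 ≅ Z^2,  H_2 ≅ Z.

We work with the vertex ordering 1 < 2 < 3 < 4 < 5 < 6 < 7. The simplices of K, each written with vertices in increasing order, are:

  0-simplices (7): [1], [2], [3], [4], [5], [6], [7]
  1-simplices (21): [1,2], [1,3], [1,4], [1,5], [1,6], [1,7], [2,3], [2,4], [2,5], [2,6], [2,7], [3,4], [3,5], [3,6], [3,7], [4,5], [4,6], [4,7], [5,6], [5,7], [6,7]
  2-simplices (14): [1,2,6], [1,2,7], [1,3,4], [1,3,5], [1,4,6], [1,5,7], [2,3,4], [2,3,7], [2,4,5], [2,5,6], [3,5,6], [3,6,7], [4,5,7], [4,6,7]

so the chain groups are C_0 ≅ Z^7, C_1 ≅ Z^21, C_2 ≅ Z^14.

Boundary ∂_1: C_1 → C_0 is given by ∂[p,q] = [q] − [p]. For instance
  ∂[3,5] = [5] − [3].
The 7×21 boundary matrix has rank 6 and Smith normal form diag(1,1,1,1,1,1).

Boundary ∂_2: C_2 → C_1 acts by ∂[p,q,r] = [q,r] − [p,r] + [p,q]. For instance
  ∂[1,2,6] = [2,6] − [1,6] + [1,2],
  ∂[2,3,7] = [3,7] − [2,7] + [2,3].
The resulting 21×14 matrix has rank 13, and its Smith normal form has invariant factors (1,1,1,1,1,1,1,1,1,1,1,1,1).

Now H_k = ker ∂_k / im ∂_{k+1}, so:

  H_0: rank C_0 − rank ∂_1 = 7 − 6 = 1, and the invariant factors of ∂_1 are all 1, so H_0 = Z.
  H_1: rank ker ∂_1 − rank ∂_2 = (21 − 6) − 13 = 2, and the invariant factors of ∂_2 are all 1, so H_1 = Z^2.
  H_2: rank ker ∂_2 − rank ∂_3 = (14 − 13) − 0 = 1, and there is no ∂_3, so H_2 = Z.

(K is a triangulation of the torus T^2.)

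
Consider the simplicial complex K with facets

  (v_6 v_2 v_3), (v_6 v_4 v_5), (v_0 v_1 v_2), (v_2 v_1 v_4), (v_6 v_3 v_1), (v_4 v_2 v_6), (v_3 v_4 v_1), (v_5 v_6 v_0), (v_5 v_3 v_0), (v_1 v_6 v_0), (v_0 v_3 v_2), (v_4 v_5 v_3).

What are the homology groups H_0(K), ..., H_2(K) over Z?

Take the total order v_0 < v_1 < v_2 < v_3 < v_4 < v_5 < v_6 on the vertex set. Then K (dimension 2) consists of the simplices:

  0-simplices (7): [v_0], [v_1], [v_2], [v_3], [v_4], [v_5], [v_6]
  1-simplices (18): (18 of them)
  2-simplices (12): (12 of them)

Hence C_0 ≅ Z^7, C_1 ≅ Z^18, C_2 ≅ Z^12.

∂_1: C_1 → C_0 maps an edge to its endpoints' difference, ∂[p,q] = q − p. For instance
  ∂[v_4,v_6] = [v_6] − [v_4].
As a 7×18 matrix over Z this has rank 6, with invariant factors (1,1,1,1,1,1).

The boundary map ∂_2: C_2 → C_1 acts by ∂[p,q,r] = [q,r] − [p,r] + [p,q]. For instance
  ∂[v_1,v_2,v_4] = [v_2,v_4] − [v_1,v_4] + [v_1,v_2],
  ∂[v_0,v_5,v_6] = [v_5,v_6] − [v_0,v_6] + [v_0,v_5].
This gives a 18×12 integer matrix of rank 12; reducing to Smith normal form yields diagonal entries (1,1,1,1,1,1,1,1,1,1,1,2).

Computing H_k = (kernel of ∂_k) / (image of ∂_{k+1}):

  H_0: rank C_0 − rank ∂_1 = 7 − 6 = 1, and the invariant factors of ∂_1 are all 1, so H_0 = Z.
  H_1: rank ker ∂_1 − rank ∂_2 = (18 − 6) − 12 = 0, and ∂_2 has invariant factor 2 > 1, so H_1 = Z/2.
  H_2: rank ker ∂_2 − rank ∂_3 = (12 − 12) − 0 = 0, and there is no ∂_3, so H_2 = 0.

H_0 ≅ Z,  H_1 ≅ Z/2,  H_2 = 0.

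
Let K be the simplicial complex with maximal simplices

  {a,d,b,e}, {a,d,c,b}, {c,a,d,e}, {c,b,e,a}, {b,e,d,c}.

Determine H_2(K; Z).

H_2 = 0.

We work with the vertex ordering a < b < c < d < e. The simplices of K, each written with vertices in increasing order, are:

  0-simplices (5): a, b, c, d, e
  1-simplices (10): ab, ac, ad, ae, bc, bd, be, cd, ce, de
  2-simplices (10): abc, abd, abe, acd, ace, ade, bcd, bce, bde, cde
  3-simplices (5): abcd, abce, abde, acde, bcde

giving chain groups C_0 ≅ Z^5, C_1 ≅ Z^10, C_2 ≅ Z^10, C_3 ≅ Z^5.

Boundary ∂_1: C_1 → C_0 maps an edge to its endpoints' difference, ∂[p,q] = q − p.
The 5×10 boundary matrix has rank 4 and Smith normal form diag(1,1,1,1).

Boundary ∂_2: C_2 → C_1 maps a triangle to the signed sum of its edges. For instance
  ∂abe = be − ae + ab,
  ∂abc = bc − ac + ab.
The 10×10 boundary matrix has rank 6 and Smith normal form diag(1,1,1,1,1,1).

Boundary ∂_3: C_3 → C_2 sends each 3-simplex σ to the alternating sum Σ_i (−1)^i (σ with its i-th vertex removed). For instance
  ∂abde = bde − ade + abe − abd,
  ∂abcd = bcd − acd + abd − abc.
The resulting 10×5 matrix has rank 4, and its Smith normal form has invariant factors (1,1,1,1).

Reading off H_k = ker ∂_k / im ∂_{k+1}:

  H_2: rank ker ∂_2 − rank ∂_3 = (10 − 6) − 4 = 0, and the invariant factors of ∂_3 are all 1, so H_2 ≅ 0.

(K is a triangulation of the 3-sphere S^3.)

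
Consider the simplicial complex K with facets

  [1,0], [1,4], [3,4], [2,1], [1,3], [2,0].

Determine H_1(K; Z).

Take the total order 0 < 1 < 2 < 3 < 4 on the vertex set. Then K (dimension 1) consists of the simplices:

  0-simplices (5): [0], [1], [2], [3], [4]
  1-simplices (6): [0,1], [0,2], [1,2], [1,3], [1,4], [3,4]

giving chain groups C_0 ≅ Z^5, C_1 ≅ Z^6.

∂_1: C_1 → C_0 sends each edge [p,q] (with p < q) to q − p. For instance
  ∂[1,3] = [3] − [1].
As a 5×6 matrix over Z this has rank 4, with invariant factors (1,1,1,1).

From H_k ≅ ker(∂_k) / im(∂_{k+1}) we obtain:

  H_1: rank ker ∂_1 − rank ∂_2 = (6 − 4) − 0 = 2, and there is no ∂_2, so H_1 ≅ Z^2.

H_1 ≅ Z^2.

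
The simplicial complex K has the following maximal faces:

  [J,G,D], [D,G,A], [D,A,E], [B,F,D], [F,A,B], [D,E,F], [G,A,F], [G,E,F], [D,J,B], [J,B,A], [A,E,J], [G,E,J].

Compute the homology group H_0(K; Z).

We work with the vertex ordering A < B < D < E < F < G < J. The simplices of K, each written with vertices in increasing order, are:

  0-simplices (7): A, B, D, E, F, G, J
  1-simplices (18): AB, AD, AE, AF, AG, AJ, BD, BF, BJ, DE, DF, DG, DJ, EF, EG, EJ, FG, GJ
  2-simplices (12): ABF, ABJ, ADE, ADG, AEJ, AFG, BDF, BDJ, DEF, DGJ, EFG, EGJ

Hence C_0 ≅ Z^7, C_1 ≅ Z^18, C_2 ≅ Z^12.

The boundary map ∂_1: C_1 → C_0 is given by ∂[p,q] = [q] − [p].
The 7×18 boundary matrix has rank 6 and Smith normal form diag(1,1,1,1,1,1).

∂_2: C_2 → C_1 acts by ∂[p,q,r] = [q,r] − [p,r] + [p,q]. For instance
  ∂ADE = DE − AE + AD,
  ∂EFG = FG − EG + EF.
As a 18×12 matrix over Z this has rank 12, with invariant factors (1,1,1,1,1,1,1,1,1,1,1,2).

Reading off H_k = ker ∂_k / im ∂_{k+1}:

  H_0: rank C_0 − rank ∂_1 = 7 − 6 = 1, and the invariant factors of ∂_1 are all 1, so H_0 = Z.

H_0 ≅ Z.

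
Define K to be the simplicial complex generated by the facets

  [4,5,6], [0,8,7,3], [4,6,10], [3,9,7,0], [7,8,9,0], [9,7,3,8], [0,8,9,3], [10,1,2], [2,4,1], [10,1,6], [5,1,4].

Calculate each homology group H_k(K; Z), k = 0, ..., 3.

Fix the vertex order 0 < 1 < 2 < 3 < 4 < 5 < 6 < 7 < 8 < 9 < 10 and write every simplex with vertices in increasing order. Then dim K = 3 and the simplices of K are:

  0-simplices (11): [0], [1], [2], [3], [4], [5], [6], [7], [8], [9], [10]
  1-simplices (22): [0,3], [0,7], [0,8], [0,9], [1,2], [1,4], [1,5], [1,6], [1,10], [2,4], [2,10], [3,7], [3,8], [3,9], [4,5], [4,6], [4,10], [5,6], [6,10], [7,8], [7,9], [8,9]
  2-simplices (16): [0,3,7], [0,3,8], [0,3,9], [0,7,8], [0,7,9], [0,8,9], [1,2,4], [1,2,10], [1,4,5], [1,6,10], [3,7,8], [3,7,9], [3,8,9], [4,5,6], [4,6,10], [7,8,9]
  3-simplices (5): [0,3,7,8], [0,3,7,9], [0,3,8,9], [0,7,8,9], [3,7,8,9]

so the chain groups are C_0 ≅ Z^11, C_1 ≅ Z^22, C_2 ≅ Z^16, C_3 ≅ Z^5.

∂_1: C_1 → C_0 is given by ∂[p,q] = [q] − [p].
The resulting 11×22 matrix has rank 9, and its Smith normal form has invariant factors (1,1,1,1,1,1,1,1,1).

The boundary map ∂_2: C_2 → C_1 acts by ∂[p,q,r] = [q,r] − [p,r] + [p,q]. For instance
  ∂[1,2,4] = [2,4] − [1,4] + [1,2],
  ∂[7,8,9] = [8,9] − [7,9] + [7,8].
The resulting 22×16 matrix has rank 12, and its Smith normal form has invariant factors (1,1,1,1,1,1,1,1,1,1,1,1).

Boundary ∂_3: C_3 → C_2 sends each 3-simplex σ to the alternating sum Σ_i (−1)^i (σ with its i-th vertex removed). For instance
  ∂[0,3,7,9] = [3,7,9] − [0,7,9] + [0,3,9] − [0,3,7],
  ∂[0,7,8,9] = [7,8,9] − [0,8,9] + [0,7,9] − [0,7,8].
The 16×5 boundary matrix has rank 4 and Smith normal form diag(1,1,1,1).

From H_k ≅ ker(∂_k) / im(∂_{k+1}) we obtain:

  H_0: rank C_0 − rank ∂_1 = 11 − 9 = 2, and the invariant factors of ∂_1 are all 1, so H_0 ≅ Z^2.
  H_1: rank ker ∂_1 − rank ∂_2 = (22 − 9) − 12 = 1, and the invariant factors of ∂_2 are all 1, so H_1 ≅ Z.
  H_2: rank ker ∂_2 − rank ∂_3 = (16 − 12) − 4 = 0, and the invariant factors of ∂_3 are all 1, so H_2 ≅ 0.
  H_3: rank ker ∂_3 − rank ∂_4 = (5 − 4) − 0 = 1, and there is no ∂_4, so H_3 ≅ Z.

H_0 = Z^2,  H_1 = Z,  H_2 = 0,  H_3 = Z.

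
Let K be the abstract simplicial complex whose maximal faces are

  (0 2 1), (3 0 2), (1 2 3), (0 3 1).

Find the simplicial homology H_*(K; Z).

H_0 ≅ Z,  H_1 = 0,  H_2 ≅ Z.

Take the total order 0 < 1 < 2 < 3 on the vertex set. Then K (dimension 2) consists of the simplices:

  0-simplices (4): [0], [1], [2], [3]
  1-simplices (6): [0,1], [0,2], [0,3], [1,2], [1,3], [2,3]
  2-simplices (4): [0,1,2], [0,1,3], [0,2,3], [1,2,3]

giving chain groups C_0 ≅ Z^4, C_1 ≅ Z^6, C_2 ≅ Z^4.

∂_1: C_1 → C_0 is given by ∂[p,q] = [q] − [p].
As a 4×6 matrix over Z this has rank 3, with invariant factors (1,1,1).

Boundary ∂_2: C_2 → C_1 maps a triangle to the signed sum of its edges. For instance
  ∂[0,2,3] = [2,3] − [0,3] + [0,2],
  ∂[1,2,3] = [2,3] − [1,3] + [1,2].
The resulting 6×4 matrix has rank 3, and its Smith normal form has invariant factors (1,1,1).

Computing H_k = (kernel of ∂_k) / (image of ∂_{k+1}):

  H_0: rank C_0 − rank ∂_1 = 4 − 3 = 1, and the invariant factors of ∂_1 are all 1, so H_0 = Z.
  H_1: rank ker ∂_1 − rank ∂_2 = (6 − 3) − 3 = 0, and the invariant factors of ∂_2 are all 1, so H_1 = 0.
  H_2: rank ker ∂_2 − rank ∂_3 = (4 − 3) − 0 = 1, and there is no ∂_3, so H_2 = Z.

As a check, the Euler characteristic is 4 − 6 + 4 = 2, which agrees with 1 − 0 + 1 = 2.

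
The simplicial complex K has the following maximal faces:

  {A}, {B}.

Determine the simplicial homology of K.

H_0 ≅ Z^2.

Fix the vertex order A < B and write every simplex with vertices in increasing order. Then dim K = 0 and the simplices of K are:

  0-simplices (2): A, B

Hence C_0 ≅ Z^2.

From H_k ≅ ker(∂_k) / im(∂_{k+1}) we obtain:

  H_0: rank C_0 − rank ∂_1 = 2 − 0 = 2, and there is no ∂_1, so H_0 ≅ Z^2.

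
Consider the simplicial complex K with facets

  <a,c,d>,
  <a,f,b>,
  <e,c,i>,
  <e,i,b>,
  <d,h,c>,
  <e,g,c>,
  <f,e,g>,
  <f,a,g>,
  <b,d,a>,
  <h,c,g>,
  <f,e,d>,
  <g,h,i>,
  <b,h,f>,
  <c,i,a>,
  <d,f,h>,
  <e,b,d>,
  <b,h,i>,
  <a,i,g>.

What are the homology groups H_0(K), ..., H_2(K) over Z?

We work with the vertex ordering a < b < c < d < e < f < g < h < i. The simplices of K, each written with vertices in increasing order, are:

  0-simplices (9): a, b, c, d, e, f, g, h, i
  1-simplices (27): ab, ac, ad, af, ag, ai, bd, be, bf, bh, bi, cd, ce, cg, ch, ci, de, df, dh, ef, eg, ei, fg, fh, gh, gi, hi
  2-simplices (18): abd, abf, acd, aci, afg, agi, bde, bei, bfh, bhi, cdh, ceg, cei, cgh, def, dfh, efg, ghi

giving chain groups C_0 ≅ Z^9, C_1 ≅ Z^27, C_2 ≅ Z^18.

The boundary map ∂_1: C_1 → C_0 maps an edge to its endpoints' difference, ∂[p,q] = q − p. For instance
  ∂de = e − d.
As a 9×27 matrix over Z this has rank 8, with invariant factors (1,1,1,1,1,1,1,1).

Boundary ∂_2: C_2 → C_1 acts by ∂[p,q,r] = [q,r] − [p,r] + [p,q]. For instance
  ∂bei = ei − bi + be,
  ∂bde = de − be + bd.
The resulting 27×18 matrix has rank 18, and its Smith normal form has invariant factors (1,1,1,1,1,1,1,1,1,1,1,1,1,1,1,1,1,2).

Reading off H_k = ker ∂_k / im ∂_{k+1}:

  H_0: rank C_0 − rank ∂_1 = 9 − 8 = 1, and the invariant factors of ∂_1 are all 1, so H_0 ≅ Z.
  H_1: rank ker ∂_1 − rank ∂_2 = (27 − 8) − 18 = 1, and ∂_2 has invariant factor 2 > 1, so H_1 ≅ Z ⊕ Z_2.
  H_2: rank ker ∂_2 − rank ∂_3 = (18 − 18) − 0 = 0, and there is no ∂_3, so H_2 ≅ 0.

As a check, the Euler characteristic is 9 − 27 + 18 = 0, which agrees with 1 − 1 + 0 = 0.

H_0 = Z,  H_1 = Z ⊕ Z_2,  H_2 = 0.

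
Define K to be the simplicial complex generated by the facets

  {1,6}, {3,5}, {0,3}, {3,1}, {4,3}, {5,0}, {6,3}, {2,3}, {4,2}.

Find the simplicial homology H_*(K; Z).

We work with the vertex ordering 0 < 1 < 2 < 3 < 4 < 5 < 6. The simplices of K, each written with vertices in increasing order, are:

  0-simplices (7): [0], [1], [2], [3], [4], [5], [6]
  1-simplices (9): [0,3], [0,5], [1,3], [1,6], [2,3], [2,4], [3,4], [3,5], [3,6]

so the chain groups are C_0 ≅ Z^7, C_1 ≅ Z^9.

The boundary map ∂_1: C_1 → C_0 is given by ∂[p,q] = [q] − [p].
This gives a 7×9 integer matrix of rank 6; reducing to Smith normal form yields diagonal entries (1,1,1,1,1,1).

Reading off H_k = ker ∂_k / im ∂_{k+1}:

  H_0: rank C_0 − rank ∂_1 = 7 − 6 = 1, and the invariant factors of ∂_1 are all 1, so H_0 = Z.
  H_1: rank ker ∂_1 − rank ∂_2 = (9 − 6) − 0 = 3, and there is no ∂_2, so H_1 = Z^3.

As a check, the Euler characteristic is 7 − 9 = -2, which agrees with 1 − 3 = -2.
(K is a triangulation of a wedge of 3 circles.)

H_0 ≅ Z,  H_1 ≅ Z^3.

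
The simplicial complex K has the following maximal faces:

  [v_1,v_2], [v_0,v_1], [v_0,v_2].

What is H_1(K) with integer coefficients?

K has 3 vertices, 3 edges.
rank ∂_1 = 2, rank ∂_2 = 0 ⇒ b_1 = 3 − 2 − 0 = 1. So H_1 = Z.

H_1 = Z.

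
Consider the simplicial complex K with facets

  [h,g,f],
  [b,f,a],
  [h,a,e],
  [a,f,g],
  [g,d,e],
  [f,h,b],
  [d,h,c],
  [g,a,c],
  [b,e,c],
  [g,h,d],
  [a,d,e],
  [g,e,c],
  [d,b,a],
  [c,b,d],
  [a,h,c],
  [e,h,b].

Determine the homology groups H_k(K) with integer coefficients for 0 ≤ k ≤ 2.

K has 8 vertices, 24 edges, 16 triangles.
rank ∂_0 = 0, rank ∂_1 = 7 ⇒ b_0 = 8 − 0 − 7 = 1; all invariant factors of ∂_1 are 1 so no torsion. So H_0 = Z.
rank ∂_1 = 7, rank ∂_2 = 15 ⇒ b_1 = 24 − 7 − 15 = 2; all invariant factors of ∂_2 are 1 so no torsion. So H_1 = Z^2.
rank ∂_2 = 15, rank ∂_3 = 0 ⇒ b_2 = 16 − 15 − 0 = 1. So H_2 = Z.

H_0 = Z,  H_1 = Z^2,  H_2 = Z.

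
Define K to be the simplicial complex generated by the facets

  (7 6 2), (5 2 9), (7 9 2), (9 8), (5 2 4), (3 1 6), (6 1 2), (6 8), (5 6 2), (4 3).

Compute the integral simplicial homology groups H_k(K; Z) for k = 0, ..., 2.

Take the total order 1 < 2 < 3 < 4 < 5 < 6 < 7 < 8 < 9 on the vertex set. Then K (dimension 2) consists of the simplices:

  0-simplices (9): [1], [2], [3], [4], [5], [6], [7], [8], [9]
  1-simplices (17): [1,2], [1,3], [1,6], [2,4], [2,5], [2,6], [2,7], [2,9], [3,4], [3,6], [4,5], [5,6], [5,9], [6,7], [6,8], [7,9], [8,9]
  2-simplices (7): [1,2,6], [1,3,6], [2,4,5], [2,5,6], [2,5,9], [2,6,7], [2,7,9]

so the chain groups are C_0 ≅ Z^9, C_1 ≅ Z^17, C_2 ≅ Z^7.

∂_1: C_1 → C_0 sends each edge [p,q] (with p < q) to q − p.
This gives a 9×17 integer matrix of rank 8; reducing to Smith normal form yields diagonal entries (1,1,1,1,1,1,1,1).

Boundary ∂_2: C_2 → C_1 maps a triangle to the signed sum of its edges. For instance
  ∂[2,6,7] = [6,7] − [2,7] + [2,6],
  ∂[2,5,9] = [5,9] − [2,9] + [2,5].
As a 17×7 matrix over Z this has rank 7, with invariant factors (1,1,1,1,1,1,1).

Now H_k = ker ∂_k / im ∂_{k+1}, so:

  H_0: rank C_0 − rank ∂_1 = 9 − 8 = 1, and the invariant factors of ∂_1 are all 1, so H_0 = Z.
  H_1: rank ker ∂_1 − rank ∂_2 = (17 − 8) − 7 = 2, and the invariant factors of ∂_2 are all 1, so H_1 = Z^2.
  H_2: rank ker ∂_2 − rank ∂_3 = (7 − 7) − 0 = 0, and there is no ∂_3, so H_2 = 0.

As a check, the Euler characteristic is 9 − 17 + 7 = -1, which agrees with 1 − 2 + 0 = -1.

H_0 = Z,  H_1 = Z^2,  H_2 = 0.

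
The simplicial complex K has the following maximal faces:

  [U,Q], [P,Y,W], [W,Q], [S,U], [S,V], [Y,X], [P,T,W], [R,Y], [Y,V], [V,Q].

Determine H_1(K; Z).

Order the vertices as P < Q < R < S < T < U < V < W < X < Y. Listing each simplex with vertices in this order, K has dimension 2 with simplices:

  0-simplices (10): P, Q, R, S, T, U, V, W, X, Y
  1-simplices (13): PT, PW, PY, QU, QV, QW, RY, SU, SV, TW, VY, WY, XY
  2-simplices (2): PTW, PWY

Hence C_0 ≅ Z^10, C_1 ≅ Z^13, C_2 ≅ Z^2.

The boundary map ∂_1: C_1 → C_0 is given by ∂[p,q] = [q] − [p].
The resulting 10×13 matrix has rank 9, and its Smith normal form has invariant factors (1,1,1,1,1,1,1,1,1).

∂_2: C_2 → C_1 sends each 2-simplex [p,q,r] to [q,r] − [p,r] + [p,q]. For instance
  ∂PWY = WY − PY + PW,
  ∂PTW = TW − PW + PT.
The resulting 13×2 matrix has rank 2, and its Smith normal form has invariant factors (1,1).

Now H_k = ker ∂_k / im ∂_{k+1}, so:

  H_1: rank ker ∂_1 − rank ∂_2 = (13 − 9) − 2 = 2, and the invariant factors of ∂_2 are all 1, so H_1 = Z^2.

H_1 = Z^2.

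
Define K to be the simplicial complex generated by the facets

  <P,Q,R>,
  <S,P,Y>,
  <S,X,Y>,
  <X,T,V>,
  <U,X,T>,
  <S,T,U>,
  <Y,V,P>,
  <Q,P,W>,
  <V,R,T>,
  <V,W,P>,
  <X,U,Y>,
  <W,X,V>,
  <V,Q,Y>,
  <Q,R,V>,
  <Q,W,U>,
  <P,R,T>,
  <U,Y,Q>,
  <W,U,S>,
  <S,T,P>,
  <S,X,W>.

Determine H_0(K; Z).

H_0 ≅ Z.

K has 10 vertices, 30 edges, 20 triangles.
rank ∂_0 = 0, rank ∂_1 = 9 ⇒ b_0 = 10 − 0 − 9 = 1; all invariant factors of ∂_1 are 1 so no torsion. So H_0 ≅ Z.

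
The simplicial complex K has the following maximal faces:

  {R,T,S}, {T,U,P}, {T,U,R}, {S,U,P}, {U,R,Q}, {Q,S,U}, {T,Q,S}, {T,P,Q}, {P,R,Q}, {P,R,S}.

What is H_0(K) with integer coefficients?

H_0 = Z.

Order the vertices as P < Q < R < S < T < U. Listing each simplex with vertices in this order, K has dimension 2 with simplices:

  0-simplices (6): P, Q, R, S, T, U
  1-simplices (15): PQ, PR, PS, PT, PU, QR, QS, QT, QU, RS, RT, RU, ST, SU, TU
  2-simplices (10): PQR, PQT, PRS, PSU, PTU, QRU, QST, QSU, RST, RTU

giving chain groups C_0 ≅ Z^6, C_1 ≅ Z^15, C_2 ≅ Z^10.

The boundary map ∂_1: C_1 → C_0 is given by ∂[p,q] = [q] − [p]. For instance
  ∂QR = R − Q.
The resulting 6×15 matrix has rank 5, and its Smith normal form has invariant factors (1,1,1,1,1).

Boundary ∂_2: C_2 → C_1 maps a triangle to the signed sum of its edges. For instance
  ∂PTU = TU − PU + PT,
  ∂PQR = QR − PR + PQ.
As a 15×10 matrix over Z this has rank 10, with invariant factors (1,1,1,1,1,1,1,1,1,2).

From H_k ≅ ker(∂_k) / im(∂_{k+1}) we obtain:

  H_0: rank C_0 − rank ∂_1 = 6 − 5 = 1, and the invariant factors of ∂_1 are all 1, so H_0 = Z.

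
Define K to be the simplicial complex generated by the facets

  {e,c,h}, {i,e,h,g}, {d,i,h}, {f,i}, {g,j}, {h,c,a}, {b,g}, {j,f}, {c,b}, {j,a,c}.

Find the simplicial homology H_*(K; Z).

H_0 = Z,  H_1 = Z^3,  H_2 = 0,  H_3 = 0.

Take the total order a < b < c < d < e < f < g < h < i < j on the vertex set. Then K (dimension 3) consists of the simplices:

  0-simplices (10): a, b, c, d, e, f, g, h, i, j
  1-simplices (19): ac, ah, aj, bc, bg, ce, ch, cj, dh, di, eg, eh, ei, fi, fj, gh, gi, gj, hi
  2-simplices (8): ach, acj, ceh, dhi, egh, egi, ehi, ghi
  3-simplices (1): eghi

giving chain groups C_0 ≅ Z^10, C_1 ≅ Z^19, C_2 ≅ Z^8, C_3 ≅ Z^1.

∂_1: C_1 → C_0 sends each edge [p,q] (with p < q) to q − p. For instance
  ∂aj = j − a.
The 10×19 boundary matrix has rank 9 and Smith normal form diag(1,1,1,1,1,1,1,1,1).

Boundary ∂_2: C_2 → C_1 maps a triangle to the signed sum of its edges. For instance
  ∂acj = cj − aj + ac,
  ∂ach = ch − ah + ac.
As a 19×8 matrix over Z this has rank 7, with invariant factors (1,1,1,1,1,1,1).

∂_3: C_3 → C_2 sends each 3-simplex σ to the alternating sum Σ_i (−1)^i (σ with its i-th vertex removed). For instance
  ∂eghi = ghi − ehi + egi − egh.
The 8×1 boundary matrix has rank 1 and Smith normal form diag(1).

Computing H_k = (kernel of ∂_k) / (image of ∂_{k+1}):

  H_0: rank C_0 − rank ∂_1 = 10 − 9 = 1, and the invariant factors of ∂_1 are all 1, so H_0 ≅ Z.
  H_1: rank ker ∂_1 − rank ∂_2 = (19 − 9) − 7 = 3, and the invariant factors of ∂_2 are all 1, so H_1 ≅ Z^3.
  H_2: rank ker ∂_2 − rank ∂_3 = (8 − 7) − 1 = 0, and the invariant factors of ∂_3 are all 1, so H_2 ≅ 0.
  H_3: rank ker ∂_3 − rank ∂_4 = (1 − 1) − 0 = 0, and there is no ∂_4, so H_3 ≅ 0.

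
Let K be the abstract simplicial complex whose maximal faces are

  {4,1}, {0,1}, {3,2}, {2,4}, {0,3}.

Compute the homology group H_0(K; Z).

H_0 = Z.

K has 5 vertices, 5 edges.
rank ∂_0 = 0, rank ∂_1 = 4 ⇒ b_0 = 5 − 0 − 4 = 1; all invariant factors of ∂_1 are 1 so no torsion. So H_0 ≅ Z.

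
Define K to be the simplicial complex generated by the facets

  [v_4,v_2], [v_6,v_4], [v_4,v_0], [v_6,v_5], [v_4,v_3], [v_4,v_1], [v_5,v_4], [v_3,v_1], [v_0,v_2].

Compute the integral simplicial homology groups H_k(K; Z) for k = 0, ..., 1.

H_0 = Z,  H_1 = Z^3.

Order the vertices as v_0 < v_1 < v_2 < v_3 < v_4 < v_5 < v_6. Listing each simplex with vertices in this order, K has dimension 1 with simplices:

  0-simplices (7): [v_0], [v_1], [v_2], [v_3], [v_4], [v_5], [v_6]
  1-simplices (9): [v_0,v_2], [v_0,v_4], [v_1,v_3], [v_1,v_4], [v_2,v_4], [v_3,v_4], [v_4,v_5], [v_4,v_6], [v_5,v_6]

Hence C_0 ≅ Z^7, C_1 ≅ Z^9.

Boundary ∂_1: C_1 → C_0 maps an edge to its endpoints' difference, ∂[p,q] = q − p.
As a 7×9 matrix over Z this has rank 6, with invariant factors (1,1,1,1,1,1).

From H_k ≅ ker(∂_k) / im(∂_{k+1}) we obtain:

  H_0: rank C_0 − rank ∂_1 = 7 − 6 = 1, and the invariant factors of ∂_1 are all 1, so H_0 ≅ Z.
  H_1: rank ker ∂_1 − rank ∂_2 = (9 − 6) − 0 = 3, and there is no ∂_2, so H_1 ≅ Z^3.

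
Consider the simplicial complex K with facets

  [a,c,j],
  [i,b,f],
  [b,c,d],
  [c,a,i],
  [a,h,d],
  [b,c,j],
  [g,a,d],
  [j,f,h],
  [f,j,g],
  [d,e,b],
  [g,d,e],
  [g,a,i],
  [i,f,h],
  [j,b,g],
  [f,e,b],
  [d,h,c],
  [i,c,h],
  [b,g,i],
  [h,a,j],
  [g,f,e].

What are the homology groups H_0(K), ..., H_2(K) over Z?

Take the total order a < b < c < d < e < f < g < h < i < j on the vertex set. Then K (dimension 2) consists of the simplices:

  0-simplices (10): a, b, c, d, e, f, g, h, i, j
  1-simplices (30): ac, ad, ag, ah, ai, aj, bc, bd, be, bf, bg, bi, bj, cd, ch, ci, cj, de, dg, dh, ef, eg, fg, fh, fi, fj, gi, gj, hi, hj
  2-simplices (20): aci, acj, adg, adh, agi, ahj, bcd, bcj, bde, bef, bfi, bgi, bgj, cdh, chi, deg, efg, fgj, fhi, fhj

so the chain groups are C_0 ≅ Z^10, C_1 ≅ Z^30, C_2 ≅ Z^20.

Boundary ∂_1: C_1 → C_0 sends each edge [p,q] (with p < q) to q − p.
This gives a 10×30 integer matrix of rank 9; reducing to Smith normal form yields diagonal entries (1,1,1,1,1,1,1,1,1).

∂_2: C_2 → C_1 acts by ∂[p,q,r] = [q,r] − [p,r] + [p,q]. For instance
  ∂fhi = hi − fi + fh,
  ∂aci = ci − ai + ac.
This gives a 30×20 integer matrix of rank 20; reducing to Smith normal form yields diagonal entries (1,1,1,1,1,1,1,1,1,1,1,1,1,1,1,1,1,1,1,2).

Now H_k = ker ∂_k / im ∂_{k+1}, so:

  H_0: rank C_0 − rank ∂_1 = 10 − 9 = 1, and the invariant factors of ∂_1 are all 1, so H_0 ≅ Z.
  H_1: rank ker ∂_1 − rank ∂_2 = (30 − 9) − 20 = 1, and ∂_2 has invariant factor 2 > 1, so H_1 ≅ Z ⊕ Z/2.
  H_2: rank ker ∂_2 − rank ∂_3 = (20 − 20) − 0 = 0, and there is no ∂_3, so H_2 ≅ 0.

H_0 ≅ Z,  H_1 ≅ Z ⊕ Z/2,  H_2 = 0.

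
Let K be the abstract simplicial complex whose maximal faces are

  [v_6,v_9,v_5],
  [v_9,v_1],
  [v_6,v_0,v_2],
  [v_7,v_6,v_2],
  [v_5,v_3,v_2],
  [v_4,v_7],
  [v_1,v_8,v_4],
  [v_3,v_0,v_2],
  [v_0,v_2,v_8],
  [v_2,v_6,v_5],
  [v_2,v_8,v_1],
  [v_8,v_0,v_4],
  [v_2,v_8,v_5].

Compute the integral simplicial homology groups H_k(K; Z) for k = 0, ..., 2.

K has 10 vertices, 22 edges, 11 triangles.
rank ∂_0 = 0, rank ∂_1 = 9 ⇒ b_0 = 10 − 0 − 9 = 1; all invariant factors of ∂_1 are 1 so no torsion. So H_0 ≅ Z.
rank ∂_1 = 9, rank ∂_2 = 11 ⇒ b_1 = 22 − 9 − 11 = 2; all invariant factors of ∂_2 are 1 so no torsion. So H_1 ≅ Z^2.
rank ∂_2 = 11, rank ∂_3 = 0 ⇒ b_2 = 11 − 11 − 0 = 0. So H_2 ≅ 0.

H_0 = Z,  H_1 = Z^2,  H_2 = 0.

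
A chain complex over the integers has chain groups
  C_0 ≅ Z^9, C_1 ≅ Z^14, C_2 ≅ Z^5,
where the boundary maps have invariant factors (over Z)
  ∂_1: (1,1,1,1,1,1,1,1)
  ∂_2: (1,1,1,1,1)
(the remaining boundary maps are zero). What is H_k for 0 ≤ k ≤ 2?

H_0 = Z,  H_1 = Z,  H_2 = 0.

H_0: b_0 = 9 − 0 − 8 = 1; torsion from ∂_1 factors > 1: none. So H_0 = Z.
H_1: b_1 = 14 − 8 − 5 = 1; torsion from ∂_2 factors > 1: none. So H_1 = Z.
H_2: b_2 = 5 − 5 − 0 = 0; torsion from ∂_3 factors > 1: none. So H_2 = 0.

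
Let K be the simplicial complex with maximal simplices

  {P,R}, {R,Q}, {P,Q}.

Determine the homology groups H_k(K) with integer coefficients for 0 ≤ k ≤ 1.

H_0 = Z,  H_1 = Z.

We work with the vertex ordering P < Q < R. The simplices of K, each written with vertices in increasing order, are:

  0-simplices (3): P, Q, R
  1-simplices (3): PQ, PR, QR

giving chain groups C_0 ≅ Z^3, C_1 ≅ Z^3.

Boundary ∂_1: C_1 → C_0 sends each edge [p,q] (with p < q) to q − p. For instance
  ∂PR = R − P.
The 3×3 boundary matrix has rank 2 and Smith normal form diag(1,1).

From H_k ≅ ker(∂_k) / im(∂_{k+1}) we obtain:

  H_0: rank C_0 − rank ∂_1 = 3 − 2 = 1, and the invariant factors of ∂_1 are all 1, so H_0 = Z.
  H_1: rank ker ∂_1 − rank ∂_2 = (3 − 2) − 0 = 1, and there is no ∂_2, so H_1 = Z.

As a check, the Euler characteristic is 3 − 3 = 0, which agrees with 1 − 1 = 0.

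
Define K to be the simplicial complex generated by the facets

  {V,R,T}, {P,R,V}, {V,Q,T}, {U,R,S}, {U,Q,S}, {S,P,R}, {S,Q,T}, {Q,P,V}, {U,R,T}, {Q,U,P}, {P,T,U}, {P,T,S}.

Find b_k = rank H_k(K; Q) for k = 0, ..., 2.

b_0 = 1, b_1 = 0, b_2 = 0.

Fix the vertex order P < Q < R < S < T < U < V and write every simplex with vertices in increasing order. Then dim K = 2 and the simplices of K are:

  0-simplices (7): P, Q, R, S, T, U, V
  1-simplices (18): PQ, PR, PS, PT, PU, PV, QS, QT, QU, QV, RS, RT, RU, RV, ST, SU, TU, TV
  2-simplices (12): PQU, PQV, PRS, PRV, PST, PTU, QST, QSU, QTV, RSU, RTU, RTV

giving chain groups C_0 ≅ Z^7, C_1 ≅ Z^18, C_2 ≅ Z^12.

∂_1: C_1 → C_0 sends each edge [p,q] (with p < q) to q − p. For instance
  ∂RU = U − R.
The resulting 7×18 matrix has rank 6, and its Smith normal form has invariant factors (1,1,1,1,1,1).

The boundary map ∂_2: C_2 → C_1 maps a triangle to the signed sum of its edges. For instance
  ∂PQU = QU − PU + PQ,
  ∂QST = ST − QT + QS.
This gives a 18×12 integer matrix of rank 12; reducing to Smith normal form yields diagonal entries (1,1,1,1,1,1,1,1,1,1,1,2).

Reading off H_k = ker ∂_k / im ∂_{k+1}:

  H_0: rank C_0 − rank ∂_1 = 7 − 6 = 1, and the invariant factors of ∂_1 are all 1, so H_0 ≅ Z.
  H_1: rank ker ∂_1 − rank ∂_2 = (18 − 6) − 12 = 0, and ∂_2 has invariant factor 2 > 1, so H_1 ≅ Z/2.
  H_2: rank ker ∂_2 − rank ∂_3 = (12 − 12) − 0 = 0, and there is no ∂_3, so H_2 ≅ 0.

As a check, the Euler characteristic is 7 − 18 + 12 = 1, which agrees with 1 − 0 + 0 = 1.

Hence the Betti numbers are b_0 = 1, b_1 = 0, b_2 = 0.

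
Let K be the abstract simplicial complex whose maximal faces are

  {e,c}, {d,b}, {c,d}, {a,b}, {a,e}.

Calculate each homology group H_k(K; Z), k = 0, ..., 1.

H_0 = Z,  H_1 = Z.

We work with the vertex ordering a < b < c < d < e. The simplices of K, each written with vertices in increasing order, are:

  0-simplices (5): a, b, c, d, e
  1-simplices (5): ab, ae, bd, cd, ce

Hence C_0 ≅ Z^5, C_1 ≅ Z^5.

∂_1: C_1 → C_0 is given by ∂[p,q] = [q] − [p].
The 5×5 boundary matrix has rank 4 and Smith normal form diag(1,1,1,1).

Computing H_k = (kernel of ∂_k) / (image of ∂_{k+1}):

  H_0: rank C_0 − rank ∂_1 = 5 − 4 = 1, and the invariant factors of ∂_1 are all 1, so H_0 ≅ Z.
  H_1: rank ker ∂_1 − rank ∂_2 = (5 − 4) − 0 = 1, and there is no ∂_2, so H_1 ≅ Z.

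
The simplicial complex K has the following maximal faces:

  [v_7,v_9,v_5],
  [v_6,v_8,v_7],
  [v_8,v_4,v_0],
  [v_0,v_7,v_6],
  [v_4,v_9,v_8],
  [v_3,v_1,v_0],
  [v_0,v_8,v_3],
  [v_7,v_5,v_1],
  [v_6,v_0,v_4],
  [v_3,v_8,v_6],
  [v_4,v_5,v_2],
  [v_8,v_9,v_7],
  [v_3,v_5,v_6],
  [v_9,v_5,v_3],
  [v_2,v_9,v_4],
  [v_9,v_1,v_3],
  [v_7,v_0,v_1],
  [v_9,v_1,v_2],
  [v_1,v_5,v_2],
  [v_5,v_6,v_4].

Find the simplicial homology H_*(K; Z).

H_0 = Z,  H_1 = Z ⊕ Z/2Z,  H_2 = 0.

Fix the vertex order v_0 < v_1 < v_2 < v_3 < v_4 < v_5 < v_6 < v_7 < v_8 < v_9 and write every simplex with vertices in increasing order. Then dim K = 2 and the simplices of K are:

  0-simplices (10): [v_0], [v_1], [v_2], [v_3], [v_4], [v_5], [v_6], [v_7], [v_8], [v_9]
  1-simplices (30): (30 of them)
  2-simplices (20): (20 of them)

so the chain groups are C_0 ≅ Z^10, C_1 ≅ Z^30, C_2 ≅ Z^20.

The boundary map ∂_1: C_1 → C_0 maps an edge to its endpoints' difference, ∂[p,q] = q − p.
The resulting 10×30 matrix has rank 9, and its Smith normal form has invariant factors (1,1,1,1,1,1,1,1,1).

The boundary map ∂_2: C_2 → C_1 maps a triangle to the signed sum of its edges. For instance
  ∂[v_1,v_2,v_9] = [v_2,v_9] − [v_1,v_9] + [v_1,v_2],
  ∂[v_0,v_4,v_6] = [v_4,v_6] − [v_0,v_6] + [v_0,v_4].
The resulting 30×20 matrix has rank 20, and its Smith normal form has invariant factors (1,1,1,1,1,1,1,1,1,1,1,1,1,1,1,1,1,1,1,2).

Now H_k = ker ∂_k / im ∂_{k+1}, so:

  H_0: rank C_0 − rank ∂_1 = 10 − 9 = 1, and the invariant factors of ∂_1 are all 1, so H_0 = Z.
  H_1: rank ker ∂_1 − rank ∂_2 = (30 − 9) − 20 = 1, and ∂_2 has invariant factor 2 > 1, so H_1 = Z ⊕ Z/2Z.
  H_2: rank ker ∂_2 − rank ∂_3 = (20 − 20) − 0 = 0, and there is no ∂_3, so H_2 = 0.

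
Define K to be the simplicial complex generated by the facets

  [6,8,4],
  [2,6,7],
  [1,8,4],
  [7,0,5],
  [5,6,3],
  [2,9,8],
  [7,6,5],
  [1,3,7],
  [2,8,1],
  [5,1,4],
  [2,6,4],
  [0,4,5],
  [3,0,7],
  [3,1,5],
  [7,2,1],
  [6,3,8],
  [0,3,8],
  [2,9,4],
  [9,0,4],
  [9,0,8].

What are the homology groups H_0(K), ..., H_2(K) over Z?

K has 10 vertices, 30 edges, 20 triangles.
rank ∂_0 = 0, rank ∂_1 = 9 ⇒ b_0 = 10 − 0 − 9 = 1; all invariant factors of ∂_1 are 1 so no torsion. So H_0 = Z.
rank ∂_1 = 9, rank ∂_2 = 20 ⇒ b_1 = 30 − 9 − 20 = 1; ∂_2 has invariant factor(s) [2] giving torsion. So H_1 = Z ⊕ Z/2.
rank ∂_2 = 20, rank ∂_3 = 0 ⇒ b_2 = 20 − 20 − 0 = 0. So H_2 = 0.

H_0 = Z,  H_1 = Z ⊕ Z/2,  H_2 = 0.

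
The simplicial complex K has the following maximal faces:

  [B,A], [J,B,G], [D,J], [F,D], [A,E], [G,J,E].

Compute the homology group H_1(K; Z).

H_1 = Z.

Order the vertices as A < B < D < E < F < G < J. Listing each simplex with vertices in this order, K has dimension 2 with simplices:

  0-simplices (7): A, B, D, E, F, G, J
  1-simplices (9): AB, AE, BG, BJ, DF, DJ, EG, EJ, GJ
  2-simplices (2): BGJ, EGJ

so the chain groups are C_0 ≅ Z^7, C_1 ≅ Z^9, C_2 ≅ Z^2.

Boundary ∂_1: C_1 → C_0 sends each edge [p,q] (with p < q) to q − p. For instance
  ∂GJ = J − G.
As a 7×9 matrix over Z this has rank 6, with invariant factors (1,1,1,1,1,1).

Boundary ∂_2: C_2 → C_1 acts by ∂[p,q,r] = [q,r] − [p,r] + [p,q]. For instance
  ∂BGJ = GJ − BJ + BG,
  ∂EGJ = GJ − EJ + EG.
As a 9×2 matrix over Z this has rank 2, with invariant factors (1,1).

Reading off H_k = ker ∂_k / im ∂_{k+1}:

  H_1: rank ker ∂_1 − rank ∂_2 = (9 − 6) − 2 = 1, and the invariant factors of ∂_2 are all 1, so H_1 ≅ Z.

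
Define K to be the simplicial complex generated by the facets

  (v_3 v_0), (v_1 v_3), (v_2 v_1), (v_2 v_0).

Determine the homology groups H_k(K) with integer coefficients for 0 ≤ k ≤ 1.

H_0 ≅ Z,  H_1 ≅ Z.

We work with the vertex ordering v_0 < v_1 < v_2 < v_3. The simplices of K, each written with vertices in increasing order, are:

  0-simplices (4): [v_0], [v_1], [v_2], [v_3]
  1-simplices (4): [v_0,v_2], [v_0,v_3], [v_1,v_2], [v_1,v_3]

giving chain groups C_0 ≅ Z^4, C_1 ≅ Z^4.

∂_1: C_1 → C_0 sends each edge [p,q] (with p < q) to q − p. For instance
  ∂[v_0,v_3] = [v_3] − [v_0].
As a 4×4 matrix over Z this has rank 3, with invariant factors (1,1,1).

Computing H_k = (kernel of ∂_k) / (image of ∂_{k+1}):

  H_0: rank C_0 − rank ∂_1 = 4 − 3 = 1, and the invariant factors of ∂_1 are all 1, so H_0 ≅ Z.
  H_1: rank ker ∂_1 − rank ∂_2 = (4 − 3) − 0 = 1, and there is no ∂_2, so H_1 ≅ Z.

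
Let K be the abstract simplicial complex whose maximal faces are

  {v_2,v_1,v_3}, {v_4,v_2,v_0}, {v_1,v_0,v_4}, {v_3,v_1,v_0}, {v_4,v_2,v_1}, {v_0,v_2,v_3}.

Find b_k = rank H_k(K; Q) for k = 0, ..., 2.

We work with the vertex ordering v_0 < v_1 < v_2 < v_3 < v_4. The simplices of K, each written with vertices in increasing order, are:

  0-simplices (5): [v_0], [v_1], [v_2], [v_3], [v_4]
  1-simplices (9): [v_0,v_1], [v_0,v_2], [v_0,v_3], [v_0,v_4], [v_1,v_2], [v_1,v_3], [v_1,v_4], [v_2,v_3], [v_2,v_4]
  2-simplices (6): [v_0,v_1,v_3], [v_0,v_1,v_4], [v_0,v_2,v_3], [v_0,v_2,v_4], [v_1,v_2,v_3], [v_1,v_2,v_4]

Hence C_0 ≅ Z^5, C_1 ≅ Z^9, C_2 ≅ Z^6.

∂_1: C_1 → C_0 maps an edge to its endpoints' difference, ∂[p,q] = q − p.
As a 5×9 matrix over Z this has rank 4, with invariant factors (1,1,1,1).

Boundary ∂_2: C_2 → C_1 maps a triangle to the signed sum of its edges. For instance
  ∂[v_1,v_2,v_4] = [v_2,v_4] − [v_1,v_4] + [v_1,v_2],
  ∂[v_0,v_2,v_4] = [v_2,v_4] − [v_0,v_4] + [v_0,v_2].
The 9×6 boundary matrix has rank 5 and Smith normal form diag(1,1,1,1,1).

Reading off H_k = ker ∂_k / im ∂_{k+1}:

  H_0: rank C_0 − rank ∂_1 = 5 − 4 = 1, and the invariant factors of ∂_1 are all 1, so H_0 ≅ Z.
  H_1: rank ker ∂_1 − rank ∂_2 = (9 − 4) − 5 = 0, and the invariant factors of ∂_2 are all 1, so H_1 ≅ 0.
  H_2: rank ker ∂_2 − rank ∂_3 = (6 − 5) − 0 = 1, and there is no ∂_3, so H_2 ≅ Z.

(K is a triangulation of the 2-sphere S^2.)

Hence the Betti numbers are b_0 = 1, b_1 = 0, b_2 = 1.

b_0 = 1, b_1 = 0, b_2 = 1.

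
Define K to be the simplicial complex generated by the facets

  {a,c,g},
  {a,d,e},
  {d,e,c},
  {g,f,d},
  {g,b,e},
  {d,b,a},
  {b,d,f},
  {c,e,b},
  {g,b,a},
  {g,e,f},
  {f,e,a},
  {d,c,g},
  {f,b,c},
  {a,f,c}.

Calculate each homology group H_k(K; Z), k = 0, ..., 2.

Fix the vertex order a < b < c < d < e < f < g and write every simplex with vertices in increasing order. Then dim K = 2 and the simplices of K are:

  0-simplices (7): a, b, c, d, e, f, g
  1-simplices (21): ab, ac, ad, ae, af, ag, bc, bd, be, bf, bg, cd, ce, cf, cg, de, df, dg, ef, eg, fg
  2-simplices (14): abd, abg, acf, acg, ade, aef, bce, bcf, bdf, beg, cde, cdg, dfg, efg

so the chain groups are C_0 ≅ Z^7, C_1 ≅ Z^21, C_2 ≅ Z^14.

∂_1: C_1 → C_0 sends each edge [p,q] (with p < q) to q − p. For instance
  ∂eg = g − e.
The 7×21 boundary matrix has rank 6 and Smith normal form diag(1,1,1,1,1,1).

The boundary map ∂_2: C_2 → C_1 maps a triangle to the signed sum of its edges. For instance
  ∂dfg = fg − dg + df,
  ∂bdf = df − bf + bd.
As a 21×14 matrix over Z this has rank 13, with invariant factors (1,1,1,1,1,1,1,1,1,1,1,1,1).

Now H_k = ker ∂_k / im ∂_{k+1}, so:

  H_0: rank C_0 − rank ∂_1 = 7 − 6 = 1, and the invariant factors of ∂_1 are all 1, so H_0 ≅ Z.
  H_1: rank ker ∂_1 − rank ∂_2 = (21 − 6) − 13 = 2, and the invariant factors of ∂_2 are all 1, so H_1 ≅ Z^2.
  H_2: rank ker ∂_2 − rank ∂_3 = (14 − 13) − 0 = 1, and there is no ∂_3, so H_2 ≅ Z.

As a check, the Euler characteristic is 7 − 21 + 14 = 0, which agrees with 1 − 2 + 1 = 0.
(K is a triangulation of the torus T^2.)

H_0 ≅ Z,  H_1 ≅ Z^2,  H_2 ≅ Z.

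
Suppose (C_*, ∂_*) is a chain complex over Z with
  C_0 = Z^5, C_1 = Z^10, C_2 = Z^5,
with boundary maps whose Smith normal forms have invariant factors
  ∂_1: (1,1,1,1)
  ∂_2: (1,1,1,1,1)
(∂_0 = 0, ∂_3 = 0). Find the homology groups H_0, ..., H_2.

H_0 = Z,  H_1 = Z,  H_2 = 0.

H_0: b_0 = 5 − 0 − 4 = 1; torsion from ∂_1 factors > 1: none. So H_0 = Z.
H_1: b_1 = 10 − 4 − 5 = 1; torsion from ∂_2 factors > 1: none. So H_1 = Z.
H_2: b_2 = 5 − 5 − 0 = 0; torsion from ∂_3 factors > 1: none. So H_2 = 0.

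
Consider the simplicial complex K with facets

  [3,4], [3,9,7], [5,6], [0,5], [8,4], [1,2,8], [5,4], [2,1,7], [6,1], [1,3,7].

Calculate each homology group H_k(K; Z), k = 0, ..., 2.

H_0 = Z,  H_1 = Z^2,  H_2 = 0.

K has 10 vertices, 15 edges, 4 triangles.
rank ∂_0 = 0, rank ∂_1 = 9 ⇒ b_0 = 10 − 0 − 9 = 1; all invariant factors of ∂_1 are 1 so no torsion. So H_0 = Z.
rank ∂_1 = 9, rank ∂_2 = 4 ⇒ b_1 = 15 − 9 − 4 = 2; all invariant factors of ∂_2 are 1 so no torsion. So H_1 = Z^2.
rank ∂_2 = 4, rank ∂_3 = 0 ⇒ b_2 = 4 − 4 − 0 = 0. So H_2 = 0.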